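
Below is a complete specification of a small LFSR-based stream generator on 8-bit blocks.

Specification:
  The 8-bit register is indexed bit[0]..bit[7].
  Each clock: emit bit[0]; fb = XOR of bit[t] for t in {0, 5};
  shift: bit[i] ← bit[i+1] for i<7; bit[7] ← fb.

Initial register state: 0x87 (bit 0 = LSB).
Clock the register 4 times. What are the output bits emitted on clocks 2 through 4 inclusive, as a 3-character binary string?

110

reg_0 = 0x87
clock 1: out=1, reg = 0xC3
clock 2: out=1, reg = 0xE1
clock 3: out=1, reg = 0x70
clock 4: out=0, reg = 0xB8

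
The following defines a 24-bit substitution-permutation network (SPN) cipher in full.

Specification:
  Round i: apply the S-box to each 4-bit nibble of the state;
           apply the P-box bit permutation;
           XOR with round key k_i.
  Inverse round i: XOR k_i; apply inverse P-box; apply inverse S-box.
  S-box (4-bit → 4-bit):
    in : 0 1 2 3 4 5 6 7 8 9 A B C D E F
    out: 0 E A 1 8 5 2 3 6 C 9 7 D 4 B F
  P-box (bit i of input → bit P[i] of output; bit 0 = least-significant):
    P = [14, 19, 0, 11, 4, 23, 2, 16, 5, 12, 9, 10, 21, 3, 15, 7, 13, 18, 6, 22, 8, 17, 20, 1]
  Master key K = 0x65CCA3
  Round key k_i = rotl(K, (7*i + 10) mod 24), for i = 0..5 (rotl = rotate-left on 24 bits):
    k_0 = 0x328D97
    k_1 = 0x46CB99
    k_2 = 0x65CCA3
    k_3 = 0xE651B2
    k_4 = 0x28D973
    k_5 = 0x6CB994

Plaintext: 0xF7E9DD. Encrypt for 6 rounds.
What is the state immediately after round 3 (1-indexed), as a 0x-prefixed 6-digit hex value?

0x013350

s_0 = plaintext = 0xF7E9DD
s_1 = Round(s_0, k_0) = 0x04AA18
s_2 = Round(s_1, k_1) = 0xAFCF3C
s_3 = Round(s_2, k_2) = 0x013350
s_4 = Round(s_3, k_3) = 0x8251C6
s_5 = Round(s_4, k_4) = 0x574F67
s_6 = Round(s_5, k_5) = 0xF0CE34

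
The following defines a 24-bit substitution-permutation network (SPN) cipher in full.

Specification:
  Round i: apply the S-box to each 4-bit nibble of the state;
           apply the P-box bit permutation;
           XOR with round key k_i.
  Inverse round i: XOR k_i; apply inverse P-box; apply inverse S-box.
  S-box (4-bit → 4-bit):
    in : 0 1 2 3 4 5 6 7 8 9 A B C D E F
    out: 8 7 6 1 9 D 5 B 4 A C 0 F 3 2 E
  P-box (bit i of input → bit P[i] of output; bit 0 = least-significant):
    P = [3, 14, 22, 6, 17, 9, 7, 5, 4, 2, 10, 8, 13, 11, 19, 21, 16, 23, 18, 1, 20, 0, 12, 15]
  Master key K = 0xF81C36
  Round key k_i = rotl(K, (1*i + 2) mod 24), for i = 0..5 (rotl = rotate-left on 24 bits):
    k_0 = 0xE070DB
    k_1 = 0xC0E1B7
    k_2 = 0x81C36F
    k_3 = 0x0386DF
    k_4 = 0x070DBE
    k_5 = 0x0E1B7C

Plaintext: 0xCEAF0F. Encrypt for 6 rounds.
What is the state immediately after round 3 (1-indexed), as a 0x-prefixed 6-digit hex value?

s_0 = plaintext = 0xCEAF0F
s_1 = Round(s_0, k_0) = 0x18A5BE
s_2 = Round(s_1, k_1) = 0xFCB4A6
s_3 = Round(s_2, k_2) = 0x4452D4
s_4 = Round(s_3, k_3) = 0x382091
s_5 = Round(s_4, k_4) = 0x5B4696
s_6 = Round(s_5, k_5) = 0x7EAD44

0x4452D4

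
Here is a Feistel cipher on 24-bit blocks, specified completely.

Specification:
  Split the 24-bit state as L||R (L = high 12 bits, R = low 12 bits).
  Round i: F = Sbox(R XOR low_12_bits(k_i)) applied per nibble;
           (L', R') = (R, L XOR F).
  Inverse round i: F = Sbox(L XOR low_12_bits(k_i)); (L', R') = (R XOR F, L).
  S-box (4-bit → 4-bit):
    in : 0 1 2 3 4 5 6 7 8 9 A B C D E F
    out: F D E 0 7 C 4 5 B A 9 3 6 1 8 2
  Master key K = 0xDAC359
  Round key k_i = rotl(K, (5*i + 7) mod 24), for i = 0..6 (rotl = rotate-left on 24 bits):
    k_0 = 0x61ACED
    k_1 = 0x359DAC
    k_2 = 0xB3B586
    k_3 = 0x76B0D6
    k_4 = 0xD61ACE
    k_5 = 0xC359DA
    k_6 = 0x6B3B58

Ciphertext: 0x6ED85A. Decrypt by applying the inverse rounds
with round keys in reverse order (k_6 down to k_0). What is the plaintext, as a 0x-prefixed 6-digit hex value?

s_0 = ciphertext = 0x6ED85A
s_1 = InvRound(s_0, k_6) = 0x9666ED
s_2 = InvRound(s_1, k_5) = 0x9DB966
s_3 = InvRound(s_2, k_4) = 0x9BA9DB
s_4 = InvRound(s_3, k_3) = 0x39D9BA
s_5 = InvRound(s_4, k_2) = 0xD6939D
s_6 = InvRound(s_5, k_1) = 0xCF1D69
s_7 = InvRound(s_6, k_0) = 0x2BFCF1

0x2BFCF1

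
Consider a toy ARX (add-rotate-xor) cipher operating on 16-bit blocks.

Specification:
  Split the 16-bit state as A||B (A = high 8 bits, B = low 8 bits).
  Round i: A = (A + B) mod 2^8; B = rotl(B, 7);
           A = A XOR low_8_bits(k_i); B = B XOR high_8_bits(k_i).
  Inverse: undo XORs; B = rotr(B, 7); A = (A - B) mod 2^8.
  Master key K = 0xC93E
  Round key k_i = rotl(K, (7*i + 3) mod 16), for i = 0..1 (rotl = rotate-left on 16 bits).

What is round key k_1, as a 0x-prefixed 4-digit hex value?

0xFB24

K = 0xC93E
k_0 = rotl(K, (7*0+3) mod 16) = rotl(K, 3) = 0x49F6
k_1 = rotl(K, (7*1+3) mod 16) = rotl(K, 10) = 0xFB24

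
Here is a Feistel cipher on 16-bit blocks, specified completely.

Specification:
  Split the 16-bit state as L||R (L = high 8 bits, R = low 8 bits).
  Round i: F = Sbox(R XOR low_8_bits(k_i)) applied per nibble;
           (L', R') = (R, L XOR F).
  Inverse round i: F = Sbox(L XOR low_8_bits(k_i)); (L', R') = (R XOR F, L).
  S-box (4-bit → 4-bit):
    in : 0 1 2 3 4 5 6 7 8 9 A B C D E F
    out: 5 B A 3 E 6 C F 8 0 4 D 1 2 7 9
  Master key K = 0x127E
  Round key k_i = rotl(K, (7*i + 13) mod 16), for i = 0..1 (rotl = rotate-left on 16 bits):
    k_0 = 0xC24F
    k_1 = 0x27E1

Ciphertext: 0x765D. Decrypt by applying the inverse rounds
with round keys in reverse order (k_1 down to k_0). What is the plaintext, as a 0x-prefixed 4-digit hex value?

s_0 = ciphertext = 0x765D
s_1 = InvRound(s_0, k_1) = 0x5276
s_2 = InvRound(s_1, k_0) = 0xC452

0xC452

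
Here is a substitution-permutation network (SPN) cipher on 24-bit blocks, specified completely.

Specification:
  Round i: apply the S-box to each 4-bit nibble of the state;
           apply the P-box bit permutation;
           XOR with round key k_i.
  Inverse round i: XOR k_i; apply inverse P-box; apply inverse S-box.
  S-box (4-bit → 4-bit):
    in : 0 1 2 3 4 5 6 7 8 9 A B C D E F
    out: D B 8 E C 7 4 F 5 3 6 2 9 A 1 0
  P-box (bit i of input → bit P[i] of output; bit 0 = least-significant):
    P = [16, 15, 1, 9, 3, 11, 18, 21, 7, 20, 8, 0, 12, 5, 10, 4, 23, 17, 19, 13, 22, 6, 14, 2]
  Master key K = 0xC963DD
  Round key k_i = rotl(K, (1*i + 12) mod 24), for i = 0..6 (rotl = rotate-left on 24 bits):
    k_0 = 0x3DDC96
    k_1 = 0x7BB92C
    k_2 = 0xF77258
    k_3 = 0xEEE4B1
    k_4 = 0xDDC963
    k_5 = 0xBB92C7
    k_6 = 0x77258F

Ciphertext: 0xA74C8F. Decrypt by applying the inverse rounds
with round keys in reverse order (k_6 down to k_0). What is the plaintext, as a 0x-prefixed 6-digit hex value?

s_0 = ciphertext = 0xA74C8F
s_1 = InvRound(s_0, k_6) = 0x8CFABF
s_2 = InvRound(s_1, k_5) = 0xADDB7E
s_3 = InvRound(s_2, k_4) = 0xCFCDC2
s_4 = InvRound(s_3, k_3) = 0xB2D4D8
s_5 = InvRound(s_4, k_2) = 0xE26E61
s_6 = InvRound(s_5, k_1) = 0x3883E1
s_7 = InvRound(s_6, k_0) = 0x3F74A0

0x3F74A0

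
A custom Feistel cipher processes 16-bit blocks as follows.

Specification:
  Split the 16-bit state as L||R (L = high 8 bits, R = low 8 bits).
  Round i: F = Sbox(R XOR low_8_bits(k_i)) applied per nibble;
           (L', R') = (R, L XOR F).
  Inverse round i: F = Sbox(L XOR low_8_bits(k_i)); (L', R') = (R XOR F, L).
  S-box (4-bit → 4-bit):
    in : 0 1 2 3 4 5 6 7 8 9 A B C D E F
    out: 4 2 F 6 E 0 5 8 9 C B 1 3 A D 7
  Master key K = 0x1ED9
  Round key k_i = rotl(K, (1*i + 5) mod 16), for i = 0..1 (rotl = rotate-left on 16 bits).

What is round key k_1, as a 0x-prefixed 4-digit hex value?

0xB647

K = 0x1ED9
k_0 = rotl(K, (1*0+5) mod 16) = rotl(K, 5) = 0xDB23
k_1 = rotl(K, (1*1+5) mod 16) = rotl(K, 6) = 0xB647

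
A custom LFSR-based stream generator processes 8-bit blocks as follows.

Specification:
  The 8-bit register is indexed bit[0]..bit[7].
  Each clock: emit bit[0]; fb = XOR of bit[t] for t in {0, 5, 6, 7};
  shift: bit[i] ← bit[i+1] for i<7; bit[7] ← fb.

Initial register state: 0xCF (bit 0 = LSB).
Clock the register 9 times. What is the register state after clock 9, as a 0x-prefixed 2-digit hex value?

reg_0 = 0xCF
clock 1: out=1, reg = 0xE7
clock 2: out=1, reg = 0x73
clock 3: out=1, reg = 0xB9
clock 4: out=1, reg = 0xDC
clock 5: out=0, reg = 0x6E
clock 6: out=0, reg = 0x37
clock 7: out=1, reg = 0x1B
clock 8: out=1, reg = 0x8D
clock 9: out=1, reg = 0x46

0x46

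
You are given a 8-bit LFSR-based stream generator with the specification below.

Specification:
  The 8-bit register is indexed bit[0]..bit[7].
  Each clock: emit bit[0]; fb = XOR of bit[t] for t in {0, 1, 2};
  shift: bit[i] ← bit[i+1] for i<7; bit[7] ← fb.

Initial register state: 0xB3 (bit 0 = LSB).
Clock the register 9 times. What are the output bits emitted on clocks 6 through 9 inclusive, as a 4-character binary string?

1010

reg_0 = 0xB3
clock 1: out=1, reg = 0x59
clock 2: out=1, reg = 0xAC
clock 3: out=0, reg = 0xD6
clock 4: out=0, reg = 0x6B
clock 5: out=1, reg = 0x35
clock 6: out=1, reg = 0x1A
clock 7: out=0, reg = 0x8D
clock 8: out=1, reg = 0x46
clock 9: out=0, reg = 0x23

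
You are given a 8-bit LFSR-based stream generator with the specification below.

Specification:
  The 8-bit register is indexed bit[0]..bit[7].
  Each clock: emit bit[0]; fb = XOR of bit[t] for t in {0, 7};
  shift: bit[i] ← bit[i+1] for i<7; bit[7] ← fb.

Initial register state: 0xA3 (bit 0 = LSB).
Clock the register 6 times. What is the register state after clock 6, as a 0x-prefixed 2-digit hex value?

0x7A

reg_0 = 0xA3
clock 1: out=1, reg = 0x51
clock 2: out=1, reg = 0xA8
clock 3: out=0, reg = 0xD4
clock 4: out=0, reg = 0xEA
clock 5: out=0, reg = 0xF5
clock 6: out=1, reg = 0x7A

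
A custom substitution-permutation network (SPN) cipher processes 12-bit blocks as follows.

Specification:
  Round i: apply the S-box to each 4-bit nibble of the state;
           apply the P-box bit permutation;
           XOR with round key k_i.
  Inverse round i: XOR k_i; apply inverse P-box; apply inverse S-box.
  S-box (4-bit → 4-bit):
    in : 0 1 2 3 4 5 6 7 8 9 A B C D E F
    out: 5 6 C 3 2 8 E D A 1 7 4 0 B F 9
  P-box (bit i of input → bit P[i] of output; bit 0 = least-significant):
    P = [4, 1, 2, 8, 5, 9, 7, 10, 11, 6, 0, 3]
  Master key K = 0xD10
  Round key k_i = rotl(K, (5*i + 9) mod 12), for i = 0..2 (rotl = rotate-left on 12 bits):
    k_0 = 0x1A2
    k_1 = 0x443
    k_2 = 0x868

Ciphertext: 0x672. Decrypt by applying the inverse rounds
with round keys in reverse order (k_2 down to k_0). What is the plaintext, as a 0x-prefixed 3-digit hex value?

s_0 = ciphertext = 0x672
s_1 = InvRound(s_0, k_2) = 0xF83
s_2 = InvRound(s_1, k_1) = 0x315
s_3 = InvRound(s_2, k_0) = 0xBAA

0xBAA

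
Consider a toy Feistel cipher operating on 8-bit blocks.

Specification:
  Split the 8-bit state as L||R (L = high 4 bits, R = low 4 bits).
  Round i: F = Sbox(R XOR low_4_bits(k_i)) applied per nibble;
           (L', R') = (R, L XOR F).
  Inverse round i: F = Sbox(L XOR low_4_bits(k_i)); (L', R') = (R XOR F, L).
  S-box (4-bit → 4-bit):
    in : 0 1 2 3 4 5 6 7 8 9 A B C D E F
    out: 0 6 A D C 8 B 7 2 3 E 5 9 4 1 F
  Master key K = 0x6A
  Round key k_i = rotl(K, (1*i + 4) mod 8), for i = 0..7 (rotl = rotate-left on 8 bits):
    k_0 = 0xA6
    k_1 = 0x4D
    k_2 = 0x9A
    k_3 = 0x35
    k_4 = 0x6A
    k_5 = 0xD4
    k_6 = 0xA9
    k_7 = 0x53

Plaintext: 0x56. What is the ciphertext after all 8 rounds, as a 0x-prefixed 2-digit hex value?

s_0 = plaintext = 0x56
s_1 = Round(s_0, k_0) = 0x65
s_2 = Round(s_1, k_1) = 0x54
s_3 = Round(s_2, k_2) = 0x44
s_4 = Round(s_3, k_3) = 0x42
s_5 = Round(s_4, k_4) = 0x26
s_6 = Round(s_5, k_5) = 0x68
s_7 = Round(s_6, k_6) = 0x80
s_8 = Round(s_7, k_7) = 0x05

0x05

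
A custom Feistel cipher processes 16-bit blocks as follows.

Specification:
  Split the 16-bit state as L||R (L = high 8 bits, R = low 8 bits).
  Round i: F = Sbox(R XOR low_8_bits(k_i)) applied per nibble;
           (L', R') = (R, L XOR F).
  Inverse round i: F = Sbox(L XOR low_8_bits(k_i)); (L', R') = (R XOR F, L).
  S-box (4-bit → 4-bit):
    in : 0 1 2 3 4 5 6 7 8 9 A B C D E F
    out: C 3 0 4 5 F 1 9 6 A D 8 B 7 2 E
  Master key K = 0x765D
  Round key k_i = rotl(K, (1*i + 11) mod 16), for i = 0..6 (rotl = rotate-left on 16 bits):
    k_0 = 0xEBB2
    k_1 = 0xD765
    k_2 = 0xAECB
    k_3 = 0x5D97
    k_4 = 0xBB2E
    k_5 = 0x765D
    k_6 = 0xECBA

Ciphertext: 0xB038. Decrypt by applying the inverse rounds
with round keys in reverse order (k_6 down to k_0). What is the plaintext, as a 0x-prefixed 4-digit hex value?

0x020F

s_0 = ciphertext = 0xB038
s_1 = InvRound(s_0, k_6) = 0xF5B0
s_2 = InvRound(s_1, k_5) = 0x66F5
s_3 = InvRound(s_2, k_4) = 0xA366
s_4 = InvRound(s_3, k_3) = 0x23A3
s_5 = InvRound(s_4, k_2) = 0x8523
s_6 = InvRound(s_5, k_1) = 0x0F85
s_7 = InvRound(s_6, k_0) = 0x020F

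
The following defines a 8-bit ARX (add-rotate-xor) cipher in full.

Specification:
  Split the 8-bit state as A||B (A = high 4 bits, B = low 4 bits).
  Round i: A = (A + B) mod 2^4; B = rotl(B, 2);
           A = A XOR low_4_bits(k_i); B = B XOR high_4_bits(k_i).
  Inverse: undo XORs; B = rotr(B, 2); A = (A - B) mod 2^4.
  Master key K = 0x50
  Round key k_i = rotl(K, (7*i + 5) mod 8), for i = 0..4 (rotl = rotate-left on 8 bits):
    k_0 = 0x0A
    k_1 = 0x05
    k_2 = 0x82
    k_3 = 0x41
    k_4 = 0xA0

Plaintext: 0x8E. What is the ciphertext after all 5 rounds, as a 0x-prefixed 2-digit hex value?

0xC8

s_0 = plaintext = 0x8E
s_1 = Round(s_0, k_0) = 0xCB
s_2 = Round(s_1, k_1) = 0x2E
s_3 = Round(s_2, k_2) = 0x23
s_4 = Round(s_3, k_3) = 0x48
s_5 = Round(s_4, k_4) = 0xC8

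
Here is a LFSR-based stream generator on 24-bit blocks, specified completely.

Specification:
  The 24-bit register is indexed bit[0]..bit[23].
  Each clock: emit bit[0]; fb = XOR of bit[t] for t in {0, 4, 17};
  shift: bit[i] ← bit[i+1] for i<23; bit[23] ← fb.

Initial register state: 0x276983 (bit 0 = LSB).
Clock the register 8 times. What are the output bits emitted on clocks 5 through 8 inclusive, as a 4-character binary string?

reg_0 = 0x276983
clock 1: out=1, reg = 0x13B4C1
clock 2: out=1, reg = 0x09DA60
clock 3: out=0, reg = 0x04ED30
clock 4: out=0, reg = 0x827698
clock 5: out=0, reg = 0x413B4C
clock 6: out=0, reg = 0x209DA6
clock 7: out=0, reg = 0x104ED3
clock 8: out=1, reg = 0x082769

0001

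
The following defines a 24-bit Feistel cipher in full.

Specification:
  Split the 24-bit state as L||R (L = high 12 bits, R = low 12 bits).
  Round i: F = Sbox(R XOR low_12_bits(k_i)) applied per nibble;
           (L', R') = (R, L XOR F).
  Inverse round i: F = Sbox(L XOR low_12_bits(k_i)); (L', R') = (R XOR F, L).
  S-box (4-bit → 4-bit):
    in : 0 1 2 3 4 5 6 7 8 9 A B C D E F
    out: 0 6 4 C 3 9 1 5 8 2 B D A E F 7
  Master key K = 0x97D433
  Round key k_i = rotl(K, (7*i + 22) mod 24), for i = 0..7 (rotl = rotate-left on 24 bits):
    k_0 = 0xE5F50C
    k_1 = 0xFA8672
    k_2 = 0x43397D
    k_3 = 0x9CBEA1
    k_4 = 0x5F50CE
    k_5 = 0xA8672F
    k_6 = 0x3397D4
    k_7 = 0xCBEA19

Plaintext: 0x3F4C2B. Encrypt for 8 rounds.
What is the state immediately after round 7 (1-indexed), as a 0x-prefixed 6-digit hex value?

s_0 = plaintext = 0x3F4C2B
s_1 = Round(s_0, k_0) = 0xC2B1B1
s_2 = Round(s_1, k_1) = 0x1B1987
s_3 = Round(s_2, k_2) = 0x9871CA
s_4 = Round(s_3, k_3) = 0x1CAE9A
s_5 = Round(s_4, k_4) = 0xE9AE59
s_6 = Round(s_5, k_5) = 0xE59CCB
s_7 = Round(s_6, k_6) = 0xCCB33E
s_8 = Round(s_7, k_7) = 0x33EE8E

0xCCB33E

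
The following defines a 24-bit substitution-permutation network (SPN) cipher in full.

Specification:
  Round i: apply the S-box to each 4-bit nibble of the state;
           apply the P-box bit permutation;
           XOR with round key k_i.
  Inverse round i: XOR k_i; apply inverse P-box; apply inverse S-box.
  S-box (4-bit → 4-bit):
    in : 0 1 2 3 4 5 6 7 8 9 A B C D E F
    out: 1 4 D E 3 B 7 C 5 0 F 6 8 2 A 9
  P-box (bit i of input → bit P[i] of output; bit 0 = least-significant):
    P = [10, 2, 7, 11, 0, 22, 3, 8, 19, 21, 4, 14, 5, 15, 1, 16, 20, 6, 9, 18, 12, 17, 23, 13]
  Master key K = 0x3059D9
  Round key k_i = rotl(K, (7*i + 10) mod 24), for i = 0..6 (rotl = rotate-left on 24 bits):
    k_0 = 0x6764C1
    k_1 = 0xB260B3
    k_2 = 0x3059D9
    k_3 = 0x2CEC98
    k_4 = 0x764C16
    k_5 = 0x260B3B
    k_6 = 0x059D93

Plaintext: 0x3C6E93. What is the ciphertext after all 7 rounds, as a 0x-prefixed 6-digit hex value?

s_0 = plaintext = 0x3C6E93
s_1 = Round(s_0, k_0) = 0xC18C67
s_2 = Round(s_1, k_1) = 0xF20A18
s_3 = Round(s_2, k_2) = 0x0C2F61
s_4 = Round(s_3, k_3) = 0x61BC33
s_5 = Round(s_4, k_4) = 0xB49798
s_6 = Round(s_5, k_5) = 0xB44FEB
s_7 = Round(s_6, k_6) = 0xDF5C77

0xDF5C77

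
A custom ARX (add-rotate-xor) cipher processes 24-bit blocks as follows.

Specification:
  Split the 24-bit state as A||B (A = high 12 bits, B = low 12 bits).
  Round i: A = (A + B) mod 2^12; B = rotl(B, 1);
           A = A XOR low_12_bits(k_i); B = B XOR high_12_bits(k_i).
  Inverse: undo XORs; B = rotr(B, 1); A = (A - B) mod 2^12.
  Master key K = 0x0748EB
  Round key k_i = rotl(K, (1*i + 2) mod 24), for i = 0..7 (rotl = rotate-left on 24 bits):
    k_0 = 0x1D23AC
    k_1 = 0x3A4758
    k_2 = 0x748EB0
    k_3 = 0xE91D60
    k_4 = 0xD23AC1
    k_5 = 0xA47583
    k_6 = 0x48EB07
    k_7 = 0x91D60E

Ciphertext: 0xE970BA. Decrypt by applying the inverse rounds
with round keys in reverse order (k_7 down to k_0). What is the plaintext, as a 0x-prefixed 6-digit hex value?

0xC44AB0

s_0 = ciphertext = 0xE970BA
s_1 = InvRound(s_0, k_7) = 0xBC6CD3
s_2 = InvRound(s_1, k_6) = 0x493C2E
s_3 = InvRound(s_2, k_5) = 0x5DCB34
s_4 = InvRound(s_3, k_4) = 0x412B0B
s_5 = InvRound(s_4, k_3) = 0x6A52CD
s_6 = InvRound(s_5, k_2) = 0xD53AC2
s_7 = InvRound(s_6, k_1) = 0x5584B3
s_8 = InvRound(s_7, k_0) = 0xC44AB0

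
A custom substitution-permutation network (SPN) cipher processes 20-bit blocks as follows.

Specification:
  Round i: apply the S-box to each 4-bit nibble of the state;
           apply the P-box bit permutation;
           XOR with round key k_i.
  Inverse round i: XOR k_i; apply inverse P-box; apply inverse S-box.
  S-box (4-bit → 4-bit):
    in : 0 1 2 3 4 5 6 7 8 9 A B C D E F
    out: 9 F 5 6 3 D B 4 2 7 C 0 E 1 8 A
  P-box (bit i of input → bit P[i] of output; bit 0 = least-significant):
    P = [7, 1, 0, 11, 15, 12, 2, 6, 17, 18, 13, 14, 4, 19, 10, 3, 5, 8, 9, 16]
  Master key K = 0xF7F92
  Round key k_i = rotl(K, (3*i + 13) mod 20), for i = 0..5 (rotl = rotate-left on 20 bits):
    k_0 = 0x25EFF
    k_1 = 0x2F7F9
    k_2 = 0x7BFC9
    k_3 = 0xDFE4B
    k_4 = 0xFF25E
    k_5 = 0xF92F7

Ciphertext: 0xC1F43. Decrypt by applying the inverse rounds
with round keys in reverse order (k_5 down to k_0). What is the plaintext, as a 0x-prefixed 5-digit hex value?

s_0 = ciphertext = 0xC1F43
s_1 = InvRound(s_0, k_5) = 0x62D20
s_2 = InvRound(s_1, k_4) = 0x11E1F
s_3 = InvRound(s_2, k_3) = 0xB4C5B
s_4 = InvRound(s_3, k_2) = 0x34C44
s_5 = InvRound(s_4, k_1) = 0x10795
s_6 = InvRound(s_5, k_0) = 0x6E0FF

0x6E0FF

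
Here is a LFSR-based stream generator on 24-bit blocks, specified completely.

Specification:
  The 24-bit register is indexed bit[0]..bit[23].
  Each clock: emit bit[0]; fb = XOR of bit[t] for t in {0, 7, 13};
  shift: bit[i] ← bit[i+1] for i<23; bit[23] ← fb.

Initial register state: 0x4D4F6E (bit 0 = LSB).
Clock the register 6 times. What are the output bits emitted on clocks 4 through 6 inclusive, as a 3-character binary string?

reg_0 = 0x4D4F6E
clock 1: out=0, reg = 0x26A7B7
clock 2: out=1, reg = 0x9353DB
clock 3: out=1, reg = 0x49A9ED
clock 4: out=1, reg = 0xA4D4F6
clock 5: out=0, reg = 0xD26A7B
clock 6: out=1, reg = 0x69353D

101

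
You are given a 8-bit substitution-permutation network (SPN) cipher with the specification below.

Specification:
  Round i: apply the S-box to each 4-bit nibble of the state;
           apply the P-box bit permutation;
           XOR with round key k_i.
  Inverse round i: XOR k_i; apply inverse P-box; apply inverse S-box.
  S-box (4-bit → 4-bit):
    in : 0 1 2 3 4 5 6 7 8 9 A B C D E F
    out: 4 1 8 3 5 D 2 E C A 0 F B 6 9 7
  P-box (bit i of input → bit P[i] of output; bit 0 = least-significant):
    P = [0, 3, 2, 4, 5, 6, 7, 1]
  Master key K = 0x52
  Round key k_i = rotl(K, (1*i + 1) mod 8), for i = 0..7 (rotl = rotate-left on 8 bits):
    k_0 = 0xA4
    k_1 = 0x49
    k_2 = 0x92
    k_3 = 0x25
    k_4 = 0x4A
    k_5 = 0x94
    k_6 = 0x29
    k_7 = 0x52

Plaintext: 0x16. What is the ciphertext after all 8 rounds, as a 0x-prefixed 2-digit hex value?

0x9F

s_0 = plaintext = 0x16
s_1 = Round(s_0, k_0) = 0x8C
s_2 = Round(s_1, k_1) = 0xD2
s_3 = Round(s_2, k_2) = 0x42
s_4 = Round(s_3, k_3) = 0x95
s_5 = Round(s_4, k_4) = 0x1D
s_6 = Round(s_5, k_5) = 0xB8
s_7 = Round(s_6, k_6) = 0xDF
s_8 = Round(s_7, k_7) = 0x9F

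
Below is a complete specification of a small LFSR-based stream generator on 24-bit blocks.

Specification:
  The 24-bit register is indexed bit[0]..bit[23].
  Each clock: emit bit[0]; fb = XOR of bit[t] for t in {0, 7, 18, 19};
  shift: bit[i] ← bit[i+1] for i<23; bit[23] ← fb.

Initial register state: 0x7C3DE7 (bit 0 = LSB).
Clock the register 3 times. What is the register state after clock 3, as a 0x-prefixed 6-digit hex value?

0x8F87BC

reg_0 = 0x7C3DE7
clock 1: out=1, reg = 0x3E1EF3
clock 2: out=1, reg = 0x1F0F79
clock 3: out=1, reg = 0x8F87BC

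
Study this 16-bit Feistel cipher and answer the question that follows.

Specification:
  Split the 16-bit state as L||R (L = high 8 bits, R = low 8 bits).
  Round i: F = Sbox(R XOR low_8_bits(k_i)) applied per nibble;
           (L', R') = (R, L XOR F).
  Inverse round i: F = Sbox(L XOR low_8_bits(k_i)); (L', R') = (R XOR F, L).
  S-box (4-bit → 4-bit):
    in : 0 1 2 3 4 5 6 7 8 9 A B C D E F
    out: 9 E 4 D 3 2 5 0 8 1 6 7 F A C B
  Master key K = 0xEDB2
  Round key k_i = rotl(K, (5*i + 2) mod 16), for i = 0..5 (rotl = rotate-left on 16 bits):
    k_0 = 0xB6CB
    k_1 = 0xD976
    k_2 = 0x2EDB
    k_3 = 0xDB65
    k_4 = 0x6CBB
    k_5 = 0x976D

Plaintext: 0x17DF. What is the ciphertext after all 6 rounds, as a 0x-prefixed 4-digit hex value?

0xE53B

s_0 = plaintext = 0x17DF
s_1 = Round(s_0, k_0) = 0xDFF4
s_2 = Round(s_1, k_1) = 0xF45B
s_3 = Round(s_2, k_2) = 0x5B7D
s_4 = Round(s_3, k_3) = 0x7DB3
s_5 = Round(s_4, k_4) = 0xB3E5
s_6 = Round(s_5, k_5) = 0xE53B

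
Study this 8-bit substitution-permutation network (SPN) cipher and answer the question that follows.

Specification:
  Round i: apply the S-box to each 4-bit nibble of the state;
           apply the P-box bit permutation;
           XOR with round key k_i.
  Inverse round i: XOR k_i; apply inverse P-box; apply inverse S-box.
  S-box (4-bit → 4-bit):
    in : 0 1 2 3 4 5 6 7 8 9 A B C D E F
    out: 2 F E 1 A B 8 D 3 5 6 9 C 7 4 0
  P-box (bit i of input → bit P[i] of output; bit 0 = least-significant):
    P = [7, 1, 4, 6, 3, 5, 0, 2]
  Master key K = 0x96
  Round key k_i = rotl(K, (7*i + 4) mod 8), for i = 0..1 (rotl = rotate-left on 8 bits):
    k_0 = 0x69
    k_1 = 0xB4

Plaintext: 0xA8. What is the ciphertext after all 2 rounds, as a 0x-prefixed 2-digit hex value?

s_0 = plaintext = 0xA8
s_1 = Round(s_0, k_0) = 0xCA
s_2 = Round(s_1, k_1) = 0xA3

0xA3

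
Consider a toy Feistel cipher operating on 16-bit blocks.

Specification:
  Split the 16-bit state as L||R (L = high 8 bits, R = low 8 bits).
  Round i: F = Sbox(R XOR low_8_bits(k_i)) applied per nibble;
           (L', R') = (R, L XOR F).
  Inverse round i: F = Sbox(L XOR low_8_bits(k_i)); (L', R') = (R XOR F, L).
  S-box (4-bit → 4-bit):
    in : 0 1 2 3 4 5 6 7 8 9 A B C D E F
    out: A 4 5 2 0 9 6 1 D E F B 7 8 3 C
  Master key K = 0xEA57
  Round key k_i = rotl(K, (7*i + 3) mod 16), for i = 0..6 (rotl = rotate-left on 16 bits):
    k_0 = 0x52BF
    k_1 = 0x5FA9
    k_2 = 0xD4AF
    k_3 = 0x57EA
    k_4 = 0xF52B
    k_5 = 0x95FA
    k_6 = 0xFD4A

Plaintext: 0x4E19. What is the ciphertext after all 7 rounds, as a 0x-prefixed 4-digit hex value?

0xDA76

s_0 = plaintext = 0x4E19
s_1 = Round(s_0, k_0) = 0x19B8
s_2 = Round(s_1, k_1) = 0xB85D
s_3 = Round(s_2, k_2) = 0x5D7D
s_4 = Round(s_3, k_3) = 0x7DBC
s_5 = Round(s_4, k_4) = 0xBC9C
s_6 = Round(s_5, k_5) = 0x9CDA
s_7 = Round(s_6, k_6) = 0xDA76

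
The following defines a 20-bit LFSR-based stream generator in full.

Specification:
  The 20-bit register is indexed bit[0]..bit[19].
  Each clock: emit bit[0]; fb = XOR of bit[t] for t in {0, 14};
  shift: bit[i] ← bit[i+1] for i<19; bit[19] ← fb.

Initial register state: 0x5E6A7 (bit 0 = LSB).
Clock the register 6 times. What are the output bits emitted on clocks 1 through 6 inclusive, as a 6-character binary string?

reg_0 = 0x5E6A7
clock 1: out=1, reg = 0x2F353
clock 2: out=1, reg = 0x179A9
clock 3: out=1, reg = 0x0BCD4
clock 4: out=0, reg = 0x05E6A
clock 5: out=0, reg = 0x82F35
clock 6: out=1, reg = 0xC179A

111001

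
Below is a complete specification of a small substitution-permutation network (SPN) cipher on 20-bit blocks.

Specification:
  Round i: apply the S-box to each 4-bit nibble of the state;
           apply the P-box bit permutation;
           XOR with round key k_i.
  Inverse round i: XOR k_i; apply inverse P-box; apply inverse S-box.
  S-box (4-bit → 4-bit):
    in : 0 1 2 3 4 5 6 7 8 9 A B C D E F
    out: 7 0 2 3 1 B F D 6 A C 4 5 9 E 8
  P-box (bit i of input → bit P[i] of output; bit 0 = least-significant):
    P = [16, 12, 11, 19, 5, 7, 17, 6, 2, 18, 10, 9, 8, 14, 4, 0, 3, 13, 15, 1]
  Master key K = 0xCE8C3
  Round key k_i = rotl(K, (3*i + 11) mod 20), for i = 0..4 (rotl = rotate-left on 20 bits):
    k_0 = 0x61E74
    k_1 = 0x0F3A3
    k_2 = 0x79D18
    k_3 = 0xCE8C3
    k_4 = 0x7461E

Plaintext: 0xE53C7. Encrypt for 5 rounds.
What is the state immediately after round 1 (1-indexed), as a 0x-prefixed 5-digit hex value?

s_0 = plaintext = 0xE53C7
s_1 = Round(s_0, k_0) = 0x9F753
s_2 = Round(s_1, k_1) = 0x1C544
s_3 = Round(s_2, k_2) = 0x29E2C
s_4 = Round(s_3, k_3) = 0x98642
s_5 = Round(s_4, k_4) = 0x33028

0x9F753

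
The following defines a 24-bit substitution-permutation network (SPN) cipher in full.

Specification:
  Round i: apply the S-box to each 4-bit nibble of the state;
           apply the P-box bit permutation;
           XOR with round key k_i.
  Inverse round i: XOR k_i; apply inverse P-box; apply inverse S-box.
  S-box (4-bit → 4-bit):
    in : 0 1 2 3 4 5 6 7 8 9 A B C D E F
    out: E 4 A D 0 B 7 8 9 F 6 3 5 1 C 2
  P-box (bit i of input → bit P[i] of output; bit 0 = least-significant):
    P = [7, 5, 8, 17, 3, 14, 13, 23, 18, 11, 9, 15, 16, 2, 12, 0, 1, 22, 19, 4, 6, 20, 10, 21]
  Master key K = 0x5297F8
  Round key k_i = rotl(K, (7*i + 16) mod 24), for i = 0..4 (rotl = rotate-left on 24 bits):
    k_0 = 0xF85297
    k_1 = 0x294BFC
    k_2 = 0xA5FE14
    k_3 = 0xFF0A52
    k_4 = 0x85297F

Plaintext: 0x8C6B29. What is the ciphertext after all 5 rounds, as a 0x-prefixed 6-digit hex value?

s_0 = plaintext = 0x8C6B29
s_1 = Round(s_0, k_0) = 0x570B71
s_2 = Round(s_1, k_1) = 0x9D52A9
s_3 = Round(s_2, k_2) = 0x9613F3
s_4 = Round(s_3, k_3) = 0x81DD90
s_5 = Round(s_4, k_4) = 0x2A4817

0x2A4817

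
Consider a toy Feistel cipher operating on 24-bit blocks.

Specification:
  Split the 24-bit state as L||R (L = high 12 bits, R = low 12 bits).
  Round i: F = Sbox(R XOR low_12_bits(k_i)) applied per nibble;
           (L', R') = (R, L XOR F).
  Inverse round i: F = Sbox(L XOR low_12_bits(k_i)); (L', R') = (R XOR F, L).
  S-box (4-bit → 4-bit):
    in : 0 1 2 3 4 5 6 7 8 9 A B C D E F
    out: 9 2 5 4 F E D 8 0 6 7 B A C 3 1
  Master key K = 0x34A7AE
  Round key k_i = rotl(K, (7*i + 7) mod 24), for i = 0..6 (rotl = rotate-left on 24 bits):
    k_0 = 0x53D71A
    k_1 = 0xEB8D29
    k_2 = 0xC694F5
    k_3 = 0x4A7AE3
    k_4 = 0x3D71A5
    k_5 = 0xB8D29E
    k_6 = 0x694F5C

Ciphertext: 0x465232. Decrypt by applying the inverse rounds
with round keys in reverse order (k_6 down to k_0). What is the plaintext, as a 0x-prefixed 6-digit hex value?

0x087313

s_0 = ciphertext = 0x465232
s_1 = InvRound(s_0, k_6) = 0x974465
s_2 = InvRound(s_1, k_5) = 0xF52974
s_3 = InvRound(s_2, k_4) = 0xA6CF52
s_4 = InvRound(s_3, k_3) = 0x653A6C
s_5 = InvRound(s_4, k_2) = 0xF11653
s_6 = InvRound(s_5, k_1) = 0x313F11
s_7 = InvRound(s_6, k_0) = 0x087313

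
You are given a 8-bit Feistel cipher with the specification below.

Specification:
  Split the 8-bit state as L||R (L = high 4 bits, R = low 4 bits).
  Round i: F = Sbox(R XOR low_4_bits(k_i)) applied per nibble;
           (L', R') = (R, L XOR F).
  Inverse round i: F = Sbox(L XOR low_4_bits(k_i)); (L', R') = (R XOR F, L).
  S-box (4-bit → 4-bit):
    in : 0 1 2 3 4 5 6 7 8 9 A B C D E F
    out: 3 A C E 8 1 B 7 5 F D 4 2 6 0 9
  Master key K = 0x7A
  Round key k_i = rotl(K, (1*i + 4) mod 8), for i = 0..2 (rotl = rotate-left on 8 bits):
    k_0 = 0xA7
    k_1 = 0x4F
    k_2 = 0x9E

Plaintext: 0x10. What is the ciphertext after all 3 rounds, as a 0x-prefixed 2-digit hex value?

0xFC

s_0 = plaintext = 0x10
s_1 = Round(s_0, k_0) = 0x06
s_2 = Round(s_1, k_1) = 0x6F
s_3 = Round(s_2, k_2) = 0xFC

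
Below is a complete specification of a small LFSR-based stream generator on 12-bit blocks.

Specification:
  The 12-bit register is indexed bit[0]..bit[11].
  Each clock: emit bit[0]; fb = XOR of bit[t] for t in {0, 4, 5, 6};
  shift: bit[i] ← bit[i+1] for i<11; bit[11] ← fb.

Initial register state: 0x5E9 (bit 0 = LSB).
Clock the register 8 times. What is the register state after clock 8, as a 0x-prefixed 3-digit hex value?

0xCF5

reg_0 = 0x5E9
clock 1: out=1, reg = 0xAF4
clock 2: out=0, reg = 0xD7A
clock 3: out=0, reg = 0xEBD
clock 4: out=1, reg = 0xF5E
clock 5: out=0, reg = 0x7AF
clock 6: out=1, reg = 0x3D7
clock 7: out=1, reg = 0x9EB
clock 8: out=1, reg = 0xCF5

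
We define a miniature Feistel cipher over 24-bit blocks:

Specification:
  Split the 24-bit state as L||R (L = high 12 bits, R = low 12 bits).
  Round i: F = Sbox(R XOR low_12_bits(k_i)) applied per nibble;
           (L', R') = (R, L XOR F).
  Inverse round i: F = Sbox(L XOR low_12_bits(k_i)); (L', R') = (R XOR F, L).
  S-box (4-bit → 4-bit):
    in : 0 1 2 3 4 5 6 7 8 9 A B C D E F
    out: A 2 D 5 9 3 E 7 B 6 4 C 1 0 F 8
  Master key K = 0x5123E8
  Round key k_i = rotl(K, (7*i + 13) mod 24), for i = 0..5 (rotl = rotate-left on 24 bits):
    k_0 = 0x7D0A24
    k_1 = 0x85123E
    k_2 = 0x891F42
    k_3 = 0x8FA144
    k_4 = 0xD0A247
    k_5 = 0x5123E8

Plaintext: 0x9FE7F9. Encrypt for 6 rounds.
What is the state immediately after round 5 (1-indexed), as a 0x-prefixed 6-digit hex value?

s_0 = plaintext = 0x9FE7F9
s_1 = Round(s_0, k_0) = 0x7F99FE
s_2 = Round(s_1, k_1) = 0x9FEBE3
s_3 = Round(s_2, k_2) = 0xBE30BC
s_4 = Round(s_3, k_3) = 0x0BC968
s_5 = Round(s_4, k_4) = 0x968C64
s_6 = Round(s_5, k_5) = 0xC641D9

0x968C64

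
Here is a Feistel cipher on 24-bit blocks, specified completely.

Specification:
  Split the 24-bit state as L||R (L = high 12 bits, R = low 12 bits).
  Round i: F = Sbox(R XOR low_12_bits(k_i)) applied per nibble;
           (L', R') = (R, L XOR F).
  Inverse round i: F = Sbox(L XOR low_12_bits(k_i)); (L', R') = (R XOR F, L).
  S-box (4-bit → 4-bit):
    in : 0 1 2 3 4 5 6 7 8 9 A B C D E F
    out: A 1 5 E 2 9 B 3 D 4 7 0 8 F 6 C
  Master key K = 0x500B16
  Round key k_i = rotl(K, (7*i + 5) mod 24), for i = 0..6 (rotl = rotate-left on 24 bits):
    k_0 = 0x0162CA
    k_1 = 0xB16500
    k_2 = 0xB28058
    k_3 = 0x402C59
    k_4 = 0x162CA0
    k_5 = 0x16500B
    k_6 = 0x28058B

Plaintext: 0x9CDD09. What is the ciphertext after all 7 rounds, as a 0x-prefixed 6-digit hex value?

s_0 = plaintext = 0x9CDD09
s_1 = Round(s_0, k_0) = 0xD09543
s_2 = Round(s_1, k_1) = 0x543727
s_3 = Round(s_2, k_2) = 0x72767F
s_4 = Round(s_3, k_3) = 0x67F07C
s_5 = Round(s_4, k_4) = 0x07CE87
s_6 = Round(s_5, k_5) = 0xE876A4
s_7 = Round(s_6, k_6) = 0x6A40DB

0x6A40DB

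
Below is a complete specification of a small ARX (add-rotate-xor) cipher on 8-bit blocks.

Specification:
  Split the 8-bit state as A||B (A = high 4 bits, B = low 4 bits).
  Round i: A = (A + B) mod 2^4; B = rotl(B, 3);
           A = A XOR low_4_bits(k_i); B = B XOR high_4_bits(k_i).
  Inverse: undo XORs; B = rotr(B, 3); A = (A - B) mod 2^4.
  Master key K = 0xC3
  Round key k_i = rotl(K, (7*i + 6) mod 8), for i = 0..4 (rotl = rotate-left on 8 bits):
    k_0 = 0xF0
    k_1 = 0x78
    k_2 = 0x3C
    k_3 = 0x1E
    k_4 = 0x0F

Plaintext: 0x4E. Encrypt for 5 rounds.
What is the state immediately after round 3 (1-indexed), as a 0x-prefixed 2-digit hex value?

0x9A

s_0 = plaintext = 0x4E
s_1 = Round(s_0, k_0) = 0x28
s_2 = Round(s_1, k_1) = 0x23
s_3 = Round(s_2, k_2) = 0x9A
s_4 = Round(s_3, k_3) = 0xD4
s_5 = Round(s_4, k_4) = 0xE2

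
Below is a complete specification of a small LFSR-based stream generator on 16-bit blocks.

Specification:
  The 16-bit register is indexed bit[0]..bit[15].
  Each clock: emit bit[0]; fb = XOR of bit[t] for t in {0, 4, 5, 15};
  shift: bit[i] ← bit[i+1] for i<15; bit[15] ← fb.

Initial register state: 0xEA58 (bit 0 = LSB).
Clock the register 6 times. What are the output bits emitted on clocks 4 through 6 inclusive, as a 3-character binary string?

reg_0 = 0xEA58
clock 1: out=0, reg = 0x752C
clock 2: out=0, reg = 0xBA96
clock 3: out=0, reg = 0x5D4B
clock 4: out=1, reg = 0xAEA5
clock 5: out=1, reg = 0xD752
clock 6: out=0, reg = 0x6BA9

110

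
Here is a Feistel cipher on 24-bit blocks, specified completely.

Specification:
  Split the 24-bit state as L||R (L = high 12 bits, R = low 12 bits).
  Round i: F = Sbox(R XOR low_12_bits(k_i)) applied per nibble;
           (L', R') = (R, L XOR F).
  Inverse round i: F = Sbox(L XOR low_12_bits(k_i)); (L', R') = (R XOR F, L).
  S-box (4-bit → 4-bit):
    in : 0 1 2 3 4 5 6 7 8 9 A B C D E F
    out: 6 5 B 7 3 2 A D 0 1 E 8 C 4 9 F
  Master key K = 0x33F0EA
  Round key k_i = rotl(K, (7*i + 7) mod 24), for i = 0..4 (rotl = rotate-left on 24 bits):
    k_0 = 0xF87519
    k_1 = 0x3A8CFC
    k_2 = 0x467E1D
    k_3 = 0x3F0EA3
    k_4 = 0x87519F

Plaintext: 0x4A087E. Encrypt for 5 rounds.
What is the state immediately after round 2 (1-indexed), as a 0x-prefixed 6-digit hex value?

0x00D48B

s_0 = plaintext = 0x4A087E
s_1 = Round(s_0, k_0) = 0x87E00D
s_2 = Round(s_1, k_1) = 0x00D48B
s_3 = Round(s_2, k_2) = 0x48BE17
s_4 = Round(s_3, k_3) = 0xE17208
s_5 = Round(s_4, k_4) = 0x20890A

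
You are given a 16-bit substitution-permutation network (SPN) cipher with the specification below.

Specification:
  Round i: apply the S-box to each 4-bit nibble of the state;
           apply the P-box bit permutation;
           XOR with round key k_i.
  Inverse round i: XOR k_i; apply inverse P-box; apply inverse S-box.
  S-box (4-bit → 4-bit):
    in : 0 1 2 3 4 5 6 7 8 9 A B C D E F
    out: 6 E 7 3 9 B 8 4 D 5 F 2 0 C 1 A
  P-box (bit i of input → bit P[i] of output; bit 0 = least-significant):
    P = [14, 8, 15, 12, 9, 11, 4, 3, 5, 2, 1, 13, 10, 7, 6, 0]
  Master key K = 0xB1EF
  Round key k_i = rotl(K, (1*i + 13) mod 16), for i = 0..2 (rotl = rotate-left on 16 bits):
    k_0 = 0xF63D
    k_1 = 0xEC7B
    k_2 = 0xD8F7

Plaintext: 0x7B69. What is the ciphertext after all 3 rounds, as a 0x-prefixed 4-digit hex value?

s_0 = plaintext = 0x7B69
s_1 = Round(s_0, k_0) = 0x3671
s_2 = Round(s_1, k_1) = 0x59EB
s_3 = Round(s_2, k_2) = 0xDF54

0xDF54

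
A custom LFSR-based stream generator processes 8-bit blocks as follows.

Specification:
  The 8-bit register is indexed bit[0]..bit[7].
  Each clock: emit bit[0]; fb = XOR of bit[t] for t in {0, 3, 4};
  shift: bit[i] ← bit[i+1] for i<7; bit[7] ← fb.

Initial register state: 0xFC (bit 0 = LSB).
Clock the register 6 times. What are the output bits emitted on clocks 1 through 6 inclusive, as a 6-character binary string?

reg_0 = 0xFC
clock 1: out=0, reg = 0x7E
clock 2: out=0, reg = 0x3F
clock 3: out=1, reg = 0x9F
clock 4: out=1, reg = 0xCF
clock 5: out=1, reg = 0x67
clock 6: out=1, reg = 0xB3

001111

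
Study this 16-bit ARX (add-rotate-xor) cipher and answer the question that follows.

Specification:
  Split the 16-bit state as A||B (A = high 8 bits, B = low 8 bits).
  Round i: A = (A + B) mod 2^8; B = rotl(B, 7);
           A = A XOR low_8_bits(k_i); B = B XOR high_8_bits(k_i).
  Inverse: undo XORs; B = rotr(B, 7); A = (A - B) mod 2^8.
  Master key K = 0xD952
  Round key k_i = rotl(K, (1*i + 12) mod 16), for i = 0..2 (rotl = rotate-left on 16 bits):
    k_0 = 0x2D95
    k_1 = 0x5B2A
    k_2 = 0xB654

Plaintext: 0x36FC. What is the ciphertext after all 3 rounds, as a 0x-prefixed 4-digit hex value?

s_0 = plaintext = 0x36FC
s_1 = Round(s_0, k_0) = 0xA753
s_2 = Round(s_1, k_1) = 0xD0F2
s_3 = Round(s_2, k_2) = 0x96CF

0x96CF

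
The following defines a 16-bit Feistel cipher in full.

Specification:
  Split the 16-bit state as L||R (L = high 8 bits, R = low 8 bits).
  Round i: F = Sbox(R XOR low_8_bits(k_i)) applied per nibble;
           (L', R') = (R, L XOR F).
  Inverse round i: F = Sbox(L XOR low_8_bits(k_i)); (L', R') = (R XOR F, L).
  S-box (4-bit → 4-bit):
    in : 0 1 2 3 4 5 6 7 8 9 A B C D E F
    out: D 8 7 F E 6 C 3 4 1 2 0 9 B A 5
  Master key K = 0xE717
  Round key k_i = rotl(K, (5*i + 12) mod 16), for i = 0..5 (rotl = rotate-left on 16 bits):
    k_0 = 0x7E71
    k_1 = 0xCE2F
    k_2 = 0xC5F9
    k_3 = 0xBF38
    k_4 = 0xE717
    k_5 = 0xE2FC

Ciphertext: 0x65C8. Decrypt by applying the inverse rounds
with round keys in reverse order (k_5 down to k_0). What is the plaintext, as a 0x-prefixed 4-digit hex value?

0xBAFF

s_0 = ciphertext = 0x65C8
s_1 = InvRound(s_0, k_5) = 0xD965
s_2 = InvRound(s_1, k_4) = 0xFFD9
s_3 = InvRound(s_2, k_3) = 0x4AFF
s_4 = InvRound(s_3, k_2) = 0xF04A
s_5 = InvRound(s_4, k_1) = 0xFFF0
s_6 = InvRound(s_5, k_0) = 0xBAFF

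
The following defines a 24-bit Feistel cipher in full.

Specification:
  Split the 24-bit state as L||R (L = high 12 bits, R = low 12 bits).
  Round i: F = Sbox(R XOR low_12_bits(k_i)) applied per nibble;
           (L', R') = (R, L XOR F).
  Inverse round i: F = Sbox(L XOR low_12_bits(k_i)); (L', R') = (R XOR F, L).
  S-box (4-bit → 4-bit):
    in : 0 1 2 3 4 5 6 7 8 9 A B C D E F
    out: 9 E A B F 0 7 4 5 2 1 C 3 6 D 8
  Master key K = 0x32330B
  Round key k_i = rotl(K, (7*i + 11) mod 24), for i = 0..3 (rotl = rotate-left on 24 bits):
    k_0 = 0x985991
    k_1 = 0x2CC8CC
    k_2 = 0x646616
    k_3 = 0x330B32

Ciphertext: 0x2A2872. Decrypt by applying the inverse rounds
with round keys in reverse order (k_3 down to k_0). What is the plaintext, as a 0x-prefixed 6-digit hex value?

s_0 = ciphertext = 0x2A2872
s_1 = InvRound(s_0, k_3) = 0xA5B2A2
s_2 = InvRound(s_1, k_2) = 0x154A5B
s_3 = InvRound(s_2, k_1) = 0x87E154
s_4 = InvRound(s_3, k_0) = 0xF8C87E

0xF8C87E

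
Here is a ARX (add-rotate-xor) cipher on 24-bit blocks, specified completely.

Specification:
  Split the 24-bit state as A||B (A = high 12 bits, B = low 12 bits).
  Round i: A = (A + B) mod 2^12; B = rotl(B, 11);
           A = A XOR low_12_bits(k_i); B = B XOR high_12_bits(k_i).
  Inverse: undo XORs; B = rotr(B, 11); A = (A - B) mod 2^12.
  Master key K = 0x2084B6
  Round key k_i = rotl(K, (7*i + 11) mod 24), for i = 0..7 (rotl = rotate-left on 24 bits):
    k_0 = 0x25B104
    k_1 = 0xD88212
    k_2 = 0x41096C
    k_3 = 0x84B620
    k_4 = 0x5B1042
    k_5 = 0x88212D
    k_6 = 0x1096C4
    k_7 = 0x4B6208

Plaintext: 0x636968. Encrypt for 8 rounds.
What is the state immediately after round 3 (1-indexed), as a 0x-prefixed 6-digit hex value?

s_0 = plaintext = 0x636968
s_1 = Round(s_0, k_0) = 0xE9A6EF
s_2 = Round(s_1, k_1) = 0x79B6FF
s_3 = Round(s_2, k_2) = 0x7F6F6F
s_4 = Round(s_3, k_3) = 0x1457FC
s_5 = Round(s_4, k_4) = 0x90364F
s_6 = Round(s_5, k_5) = 0xE7F3A5
s_7 = Round(s_6, k_6) = 0x4E08DB
s_8 = Round(s_7, k_7) = 0xFB38DB

0x7F6F6F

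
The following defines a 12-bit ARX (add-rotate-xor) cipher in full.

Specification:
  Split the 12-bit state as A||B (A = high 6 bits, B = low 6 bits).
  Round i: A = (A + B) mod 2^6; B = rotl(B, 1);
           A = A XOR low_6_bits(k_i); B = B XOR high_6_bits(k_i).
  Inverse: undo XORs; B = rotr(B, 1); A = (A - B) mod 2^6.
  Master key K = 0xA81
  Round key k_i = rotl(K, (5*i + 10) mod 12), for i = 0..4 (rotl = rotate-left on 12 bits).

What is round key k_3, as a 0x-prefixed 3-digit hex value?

K = 0xA81
k_0 = rotl(K, (5*0+10) mod 12) = rotl(K, 10) = 0x6A0
k_1 = rotl(K, (5*1+10) mod 12) = rotl(K, 3) = 0x40D
k_2 = rotl(K, (5*2+10) mod 12) = rotl(K, 8) = 0x1A8
k_3 = rotl(K, (5*3+10) mod 12) = rotl(K, 1) = 0x503

0x503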